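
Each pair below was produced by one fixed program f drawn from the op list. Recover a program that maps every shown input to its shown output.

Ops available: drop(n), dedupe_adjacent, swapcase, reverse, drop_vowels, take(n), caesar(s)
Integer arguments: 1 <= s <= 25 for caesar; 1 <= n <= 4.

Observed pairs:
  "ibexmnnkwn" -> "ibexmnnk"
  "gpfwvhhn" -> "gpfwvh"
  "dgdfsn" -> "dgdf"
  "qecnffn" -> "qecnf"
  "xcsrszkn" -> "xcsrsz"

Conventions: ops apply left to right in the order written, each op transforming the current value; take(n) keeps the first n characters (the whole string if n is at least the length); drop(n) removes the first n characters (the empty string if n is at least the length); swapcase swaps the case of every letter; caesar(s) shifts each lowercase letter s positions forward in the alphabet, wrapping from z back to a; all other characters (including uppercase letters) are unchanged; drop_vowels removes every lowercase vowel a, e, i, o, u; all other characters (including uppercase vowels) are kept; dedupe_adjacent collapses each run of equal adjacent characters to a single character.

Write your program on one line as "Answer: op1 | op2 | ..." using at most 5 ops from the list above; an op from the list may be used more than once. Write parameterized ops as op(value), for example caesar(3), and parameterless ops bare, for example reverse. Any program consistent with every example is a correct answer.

reverse | drop(1) | drop(1) | reverse

Check, running the answer program on each example:
  "ibexmnnkwn" -> "nwknnmxebi" -> "wknnmxebi" -> "knnmxebi" -> "ibexmnnk"
  "gpfwvhhn" -> "nhhvwfpg" -> "hhvwfpg" -> "hvwfpg" -> "gpfwvh"
  "dgdfsn" -> "nsfdgd" -> "sfdgd" -> "fdgd" -> "dgdf"
  "qecnffn" -> "nffnceq" -> "ffnceq" -> "fnceq" -> "qecnf"
  "xcsrszkn" -> "nkzsrscx" -> "kzsrscx" -> "zsrscx" -> "xcsrsz"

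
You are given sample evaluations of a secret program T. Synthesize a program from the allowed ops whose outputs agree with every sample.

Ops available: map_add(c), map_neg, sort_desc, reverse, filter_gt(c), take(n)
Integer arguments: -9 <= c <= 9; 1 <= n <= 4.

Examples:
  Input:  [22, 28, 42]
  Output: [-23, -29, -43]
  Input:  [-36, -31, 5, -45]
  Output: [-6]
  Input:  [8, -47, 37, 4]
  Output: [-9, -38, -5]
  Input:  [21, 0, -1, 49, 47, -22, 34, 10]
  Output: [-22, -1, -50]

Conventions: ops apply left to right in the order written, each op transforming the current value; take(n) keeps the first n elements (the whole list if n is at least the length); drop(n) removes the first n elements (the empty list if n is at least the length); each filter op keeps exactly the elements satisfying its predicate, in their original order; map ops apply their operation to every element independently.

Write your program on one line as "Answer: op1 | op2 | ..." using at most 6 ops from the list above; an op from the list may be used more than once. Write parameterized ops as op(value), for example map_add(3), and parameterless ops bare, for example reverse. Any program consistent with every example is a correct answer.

filter_gt(-9) | take(4) | map_add(1) | filter_gt(0) | map_neg

Check, running the answer program on each example:
  [22, 28, 42] -> [22, 28, 42] -> [22, 28, 42] -> [23, 29, 43] -> [23, 29, 43] -> [-23, -29, -43]
  [-36, -31, 5, -45] -> [5] -> [5] -> [6] -> [6] -> [-6]
  [8, -47, 37, 4] -> [8, 37, 4] -> [8, 37, 4] -> [9, 38, 5] -> [9, 38, 5] -> [-9, -38, -5]
  [21, 0, -1, 49, 47, -22, 34, 10] -> [21, 0, -1, 49, 47, 34, 10] -> [21, 0, -1, 49] -> [22, 1, 0, 50] -> [22, 1, 50] -> [-22, -1, -50]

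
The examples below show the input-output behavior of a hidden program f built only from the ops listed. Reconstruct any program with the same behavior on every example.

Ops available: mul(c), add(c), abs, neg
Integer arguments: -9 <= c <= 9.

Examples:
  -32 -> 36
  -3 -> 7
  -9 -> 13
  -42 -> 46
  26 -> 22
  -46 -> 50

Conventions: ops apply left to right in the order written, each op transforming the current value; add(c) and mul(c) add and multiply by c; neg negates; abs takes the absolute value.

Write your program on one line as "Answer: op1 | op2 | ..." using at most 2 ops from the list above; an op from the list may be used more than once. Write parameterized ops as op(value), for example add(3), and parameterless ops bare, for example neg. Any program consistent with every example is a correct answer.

add(-4) | abs

Check, running the answer program on each example:
  -32 -> -36 -> 36
  -3 -> -7 -> 7
  -9 -> -13 -> 13
  -42 -> -46 -> 46
  26 -> 22 -> 22
  -46 -> -50 -> 50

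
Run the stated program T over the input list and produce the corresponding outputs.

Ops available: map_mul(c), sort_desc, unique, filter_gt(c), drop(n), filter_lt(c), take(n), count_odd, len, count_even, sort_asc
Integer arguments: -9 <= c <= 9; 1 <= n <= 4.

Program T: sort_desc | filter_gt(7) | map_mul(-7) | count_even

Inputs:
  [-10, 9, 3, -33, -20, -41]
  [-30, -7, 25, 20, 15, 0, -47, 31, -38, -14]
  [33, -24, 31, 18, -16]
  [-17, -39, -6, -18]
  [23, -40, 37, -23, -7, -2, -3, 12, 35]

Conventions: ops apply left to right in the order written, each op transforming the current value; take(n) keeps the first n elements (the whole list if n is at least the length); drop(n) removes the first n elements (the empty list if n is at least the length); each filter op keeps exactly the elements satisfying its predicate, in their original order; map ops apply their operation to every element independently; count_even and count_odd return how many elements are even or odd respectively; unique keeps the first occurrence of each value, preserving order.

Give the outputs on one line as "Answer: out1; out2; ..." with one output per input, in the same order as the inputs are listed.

0; 1; 1; 0; 1

Execution, op by op:
  [-10, 9, 3, -33, -20, -41] -> [9, 3, -10, -20, -33, -41] -> [9] -> [-63] -> 0
  [-30, -7, 25, 20, 15, 0, -47, 31, -38, -14] -> [31, 25, 20, 15, 0, -7, -14, -30, -38, -47] -> [31, 25, 20, 15] -> [-217, -175, -140, -105] -> 1
  [33, -24, 31, 18, -16] -> [33, 31, 18, -16, -24] -> [33, 31, 18] -> [-231, -217, -126] -> 1
  [-17, -39, -6, -18] -> [-6, -17, -18, -39] -> [] -> [] -> 0
  [23, -40, 37, -23, -7, -2, -3, 12, 35] -> [37, 35, 23, 12, -2, -3, -7, -23, -40] -> [37, 35, 23, 12] -> [-259, -245, -161, -84] -> 1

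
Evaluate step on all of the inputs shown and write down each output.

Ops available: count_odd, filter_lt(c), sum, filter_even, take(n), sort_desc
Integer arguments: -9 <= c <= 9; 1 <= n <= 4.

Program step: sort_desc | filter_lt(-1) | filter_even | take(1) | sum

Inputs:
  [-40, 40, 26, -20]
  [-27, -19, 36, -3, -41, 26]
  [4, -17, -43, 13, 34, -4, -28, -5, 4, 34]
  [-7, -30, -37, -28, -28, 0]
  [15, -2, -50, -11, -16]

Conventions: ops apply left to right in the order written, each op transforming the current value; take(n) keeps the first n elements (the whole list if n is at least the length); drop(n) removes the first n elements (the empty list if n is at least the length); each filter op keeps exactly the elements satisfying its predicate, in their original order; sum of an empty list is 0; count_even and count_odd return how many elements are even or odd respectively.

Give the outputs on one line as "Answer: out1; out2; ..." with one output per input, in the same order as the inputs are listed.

Execution, op by op:
  [-40, 40, 26, -20] -> [40, 26, -20, -40] -> [-20, -40] -> [-20, -40] -> [-20] -> -20
  [-27, -19, 36, -3, -41, 26] -> [36, 26, -3, -19, -27, -41] -> [-3, -19, -27, -41] -> [] -> [] -> 0
  [4, -17, -43, 13, 34, -4, -28, -5, 4, 34] -> [34, 34, 13, 4, 4, -4, -5, -17, -28, -43] -> [-4, -5, -17, -28, -43] -> [-4, -28] -> [-4] -> -4
  [-7, -30, -37, -28, -28, 0] -> [0, -7, -28, -28, -30, -37] -> [-7, -28, -28, -30, -37] -> [-28, -28, -30] -> [-28] -> -28
  [15, -2, -50, -11, -16] -> [15, -2, -11, -16, -50] -> [-2, -11, -16, -50] -> [-2, -16, -50] -> [-2] -> -2

-20; 0; -4; -28; -2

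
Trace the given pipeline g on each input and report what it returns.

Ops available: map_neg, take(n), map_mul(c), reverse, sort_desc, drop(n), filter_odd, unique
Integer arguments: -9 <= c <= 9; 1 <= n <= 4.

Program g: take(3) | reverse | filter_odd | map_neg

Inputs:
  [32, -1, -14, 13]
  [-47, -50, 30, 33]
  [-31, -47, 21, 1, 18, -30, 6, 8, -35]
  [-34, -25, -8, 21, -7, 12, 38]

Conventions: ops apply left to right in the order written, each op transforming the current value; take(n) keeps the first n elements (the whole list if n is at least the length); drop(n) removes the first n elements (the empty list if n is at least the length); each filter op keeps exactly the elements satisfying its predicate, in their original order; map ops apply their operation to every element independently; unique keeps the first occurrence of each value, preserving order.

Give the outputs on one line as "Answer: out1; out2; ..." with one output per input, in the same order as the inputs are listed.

Execution, op by op:
  [32, -1, -14, 13] -> [32, -1, -14] -> [-14, -1, 32] -> [-1] -> [1]
  [-47, -50, 30, 33] -> [-47, -50, 30] -> [30, -50, -47] -> [-47] -> [47]
  [-31, -47, 21, 1, 18, -30, 6, 8, -35] -> [-31, -47, 21] -> [21, -47, -31] -> [21, -47, -31] -> [-21, 47, 31]
  [-34, -25, -8, 21, -7, 12, 38] -> [-34, -25, -8] -> [-8, -25, -34] -> [-25] -> [25]

[1]; [47]; [-21, 47, 31]; [25]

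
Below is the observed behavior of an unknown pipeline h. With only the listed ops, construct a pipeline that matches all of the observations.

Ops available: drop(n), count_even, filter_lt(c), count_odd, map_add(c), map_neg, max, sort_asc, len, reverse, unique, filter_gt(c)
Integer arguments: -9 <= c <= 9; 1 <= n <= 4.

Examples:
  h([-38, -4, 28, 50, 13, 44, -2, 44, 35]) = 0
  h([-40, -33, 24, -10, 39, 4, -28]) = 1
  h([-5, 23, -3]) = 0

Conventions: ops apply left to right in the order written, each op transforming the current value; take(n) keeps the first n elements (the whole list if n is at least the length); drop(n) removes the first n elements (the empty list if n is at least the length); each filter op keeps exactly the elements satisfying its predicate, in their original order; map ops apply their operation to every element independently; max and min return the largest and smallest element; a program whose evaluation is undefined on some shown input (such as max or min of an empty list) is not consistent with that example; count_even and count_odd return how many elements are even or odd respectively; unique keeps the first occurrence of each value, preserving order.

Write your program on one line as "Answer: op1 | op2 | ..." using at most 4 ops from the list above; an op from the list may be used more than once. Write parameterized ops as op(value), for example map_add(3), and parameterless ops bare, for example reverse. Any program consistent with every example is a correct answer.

filter_lt(-9) | map_neg | map_add(2) | count_odd

Check, running the answer program on each example:
  [-38, -4, 28, 50, 13, 44, -2, 44, 35] -> [-38] -> [38] -> [40] -> 0
  [-40, -33, 24, -10, 39, 4, -28] -> [-40, -33, -10, -28] -> [40, 33, 10, 28] -> [42, 35, 12, 30] -> 1
  [-5, 23, -3] -> [] -> [] -> [] -> 0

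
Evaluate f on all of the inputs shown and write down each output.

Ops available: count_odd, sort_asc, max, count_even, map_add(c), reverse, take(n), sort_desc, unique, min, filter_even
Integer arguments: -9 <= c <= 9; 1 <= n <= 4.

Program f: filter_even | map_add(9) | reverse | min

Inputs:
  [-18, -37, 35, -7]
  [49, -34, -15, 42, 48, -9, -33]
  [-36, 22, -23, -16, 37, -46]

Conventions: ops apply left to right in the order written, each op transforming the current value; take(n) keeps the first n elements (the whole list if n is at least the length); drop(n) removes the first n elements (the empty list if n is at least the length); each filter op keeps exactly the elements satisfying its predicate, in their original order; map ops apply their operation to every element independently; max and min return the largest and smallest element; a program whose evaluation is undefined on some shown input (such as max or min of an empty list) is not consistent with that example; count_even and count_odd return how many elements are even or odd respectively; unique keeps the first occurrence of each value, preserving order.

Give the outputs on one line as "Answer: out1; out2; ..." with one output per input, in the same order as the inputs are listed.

-9; -25; -37

Execution, op by op:
  [-18, -37, 35, -7] -> [-18] -> [-9] -> [-9] -> -9
  [49, -34, -15, 42, 48, -9, -33] -> [-34, 42, 48] -> [-25, 51, 57] -> [57, 51, -25] -> -25
  [-36, 22, -23, -16, 37, -46] -> [-36, 22, -16, -46] -> [-27, 31, -7, -37] -> [-37, -7, 31, -27] -> -37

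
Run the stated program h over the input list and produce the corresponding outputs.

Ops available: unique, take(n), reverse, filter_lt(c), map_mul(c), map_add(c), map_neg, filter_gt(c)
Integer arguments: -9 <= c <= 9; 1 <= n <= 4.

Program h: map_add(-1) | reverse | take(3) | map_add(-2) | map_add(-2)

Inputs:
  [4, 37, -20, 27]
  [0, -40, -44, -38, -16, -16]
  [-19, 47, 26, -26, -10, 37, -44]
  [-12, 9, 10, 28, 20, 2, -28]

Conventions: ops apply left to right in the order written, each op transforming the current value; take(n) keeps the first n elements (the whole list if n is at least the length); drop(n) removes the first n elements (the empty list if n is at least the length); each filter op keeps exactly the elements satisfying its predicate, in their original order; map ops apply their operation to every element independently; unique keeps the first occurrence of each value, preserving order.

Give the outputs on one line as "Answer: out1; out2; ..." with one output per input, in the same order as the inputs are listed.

Execution, op by op:
  [4, 37, -20, 27] -> [3, 36, -21, 26] -> [26, -21, 36, 3] -> [26, -21, 36] -> [24, -23, 34] -> [22, -25, 32]
  [0, -40, -44, -38, -16, -16] -> [-1, -41, -45, -39, -17, -17] -> [-17, -17, -39, -45, -41, -1] -> [-17, -17, -39] -> [-19, -19, -41] -> [-21, -21, -43]
  [-19, 47, 26, -26, -10, 37, -44] -> [-20, 46, 25, -27, -11, 36, -45] -> [-45, 36, -11, -27, 25, 46, -20] -> [-45, 36, -11] -> [-47, 34, -13] -> [-49, 32, -15]
  [-12, 9, 10, 28, 20, 2, -28] -> [-13, 8, 9, 27, 19, 1, -29] -> [-29, 1, 19, 27, 9, 8, -13] -> [-29, 1, 19] -> [-31, -1, 17] -> [-33, -3, 15]

[22, -25, 32]; [-21, -21, -43]; [-49, 32, -15]; [-33, -3, 15]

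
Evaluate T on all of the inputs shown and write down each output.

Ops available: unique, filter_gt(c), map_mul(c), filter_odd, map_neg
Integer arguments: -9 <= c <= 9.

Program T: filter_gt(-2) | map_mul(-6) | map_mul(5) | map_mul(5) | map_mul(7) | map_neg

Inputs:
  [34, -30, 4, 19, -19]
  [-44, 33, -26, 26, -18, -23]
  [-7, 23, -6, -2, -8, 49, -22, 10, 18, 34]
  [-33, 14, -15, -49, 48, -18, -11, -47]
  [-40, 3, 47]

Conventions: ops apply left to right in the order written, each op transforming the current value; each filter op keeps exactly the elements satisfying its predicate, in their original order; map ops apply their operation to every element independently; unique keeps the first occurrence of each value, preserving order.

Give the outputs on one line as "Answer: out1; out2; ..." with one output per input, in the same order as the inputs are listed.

Execution, op by op:
  [34, -30, 4, 19, -19] -> [34, 4, 19] -> [-204, -24, -114] -> [-1020, -120, -570] -> [-5100, -600, -2850] -> [-35700, -4200, -19950] -> [35700, 4200, 19950]
  [-44, 33, -26, 26, -18, -23] -> [33, 26] -> [-198, -156] -> [-990, -780] -> [-4950, -3900] -> [-34650, -27300] -> [34650, 27300]
  [-7, 23, -6, -2, -8, 49, -22, 10, 18, 34] -> [23, 49, 10, 18, 34] -> [-138, -294, -60, -108, -204] -> [-690, -1470, -300, -540, -1020] -> [-3450, -7350, -1500, -2700, -5100] -> [-24150, -51450, -10500, -18900, -35700] -> [24150, 51450, 10500, 18900, 35700]
  [-33, 14, -15, -49, 48, -18, -11, -47] -> [14, 48] -> [-84, -288] -> [-420, -1440] -> [-2100, -7200] -> [-14700, -50400] -> [14700, 50400]
  [-40, 3, 47] -> [3, 47] -> [-18, -282] -> [-90, -1410] -> [-450, -7050] -> [-3150, -49350] -> [3150, 49350]

[35700, 4200, 19950]; [34650, 27300]; [24150, 51450, 10500, 18900, 35700]; [14700, 50400]; [3150, 49350]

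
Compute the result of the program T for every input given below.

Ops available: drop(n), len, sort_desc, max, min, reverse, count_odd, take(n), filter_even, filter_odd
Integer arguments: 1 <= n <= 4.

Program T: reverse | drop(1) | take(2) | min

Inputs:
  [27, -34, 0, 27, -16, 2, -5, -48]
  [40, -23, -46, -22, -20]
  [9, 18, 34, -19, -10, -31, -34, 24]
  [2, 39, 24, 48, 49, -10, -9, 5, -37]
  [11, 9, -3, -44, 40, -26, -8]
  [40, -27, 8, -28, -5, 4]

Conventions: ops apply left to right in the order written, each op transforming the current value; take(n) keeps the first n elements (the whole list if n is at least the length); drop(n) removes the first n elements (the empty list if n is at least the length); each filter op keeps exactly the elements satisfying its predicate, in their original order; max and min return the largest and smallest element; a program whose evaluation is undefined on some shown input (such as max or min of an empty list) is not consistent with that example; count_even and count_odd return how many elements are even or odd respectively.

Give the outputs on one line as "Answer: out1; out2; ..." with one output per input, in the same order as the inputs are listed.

Execution, op by op:
  [27, -34, 0, 27, -16, 2, -5, -48] -> [-48, -5, 2, -16, 27, 0, -34, 27] -> [-5, 2, -16, 27, 0, -34, 27] -> [-5, 2] -> -5
  [40, -23, -46, -22, -20] -> [-20, -22, -46, -23, 40] -> [-22, -46, -23, 40] -> [-22, -46] -> -46
  [9, 18, 34, -19, -10, -31, -34, 24] -> [24, -34, -31, -10, -19, 34, 18, 9] -> [-34, -31, -10, -19, 34, 18, 9] -> [-34, -31] -> -34
  [2, 39, 24, 48, 49, -10, -9, 5, -37] -> [-37, 5, -9, -10, 49, 48, 24, 39, 2] -> [5, -9, -10, 49, 48, 24, 39, 2] -> [5, -9] -> -9
  [11, 9, -3, -44, 40, -26, -8] -> [-8, -26, 40, -44, -3, 9, 11] -> [-26, 40, -44, -3, 9, 11] -> [-26, 40] -> -26
  [40, -27, 8, -28, -5, 4] -> [4, -5, -28, 8, -27, 40] -> [-5, -28, 8, -27, 40] -> [-5, -28] -> -28

-5; -46; -34; -9; -26; -28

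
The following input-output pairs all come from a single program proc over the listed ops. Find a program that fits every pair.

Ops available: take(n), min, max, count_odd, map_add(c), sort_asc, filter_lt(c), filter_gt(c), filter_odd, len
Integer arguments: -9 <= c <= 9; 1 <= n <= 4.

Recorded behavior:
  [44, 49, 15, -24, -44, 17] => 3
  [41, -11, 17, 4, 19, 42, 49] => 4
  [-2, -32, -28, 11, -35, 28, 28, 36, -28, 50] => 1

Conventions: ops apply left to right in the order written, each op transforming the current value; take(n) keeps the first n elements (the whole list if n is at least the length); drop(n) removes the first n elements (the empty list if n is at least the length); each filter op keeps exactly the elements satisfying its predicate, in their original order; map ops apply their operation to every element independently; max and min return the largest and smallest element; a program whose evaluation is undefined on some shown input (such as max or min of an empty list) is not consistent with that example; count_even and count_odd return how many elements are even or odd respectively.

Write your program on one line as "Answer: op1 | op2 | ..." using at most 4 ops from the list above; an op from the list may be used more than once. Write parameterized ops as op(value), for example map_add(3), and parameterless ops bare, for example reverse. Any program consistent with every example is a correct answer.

sort_asc | filter_gt(0) | count_odd

Check, running the answer program on each example:
  [44, 49, 15, -24, -44, 17] -> [-44, -24, 15, 17, 44, 49] -> [15, 17, 44, 49] -> 3
  [41, -11, 17, 4, 19, 42, 49] -> [-11, 4, 17, 19, 41, 42, 49] -> [4, 17, 19, 41, 42, 49] -> 4
  [-2, -32, -28, 11, -35, 28, 28, 36, -28, 50] -> [-35, -32, -28, -28, -2, 11, 28, 28, 36, 50] -> [11, 28, 28, 36, 50] -> 1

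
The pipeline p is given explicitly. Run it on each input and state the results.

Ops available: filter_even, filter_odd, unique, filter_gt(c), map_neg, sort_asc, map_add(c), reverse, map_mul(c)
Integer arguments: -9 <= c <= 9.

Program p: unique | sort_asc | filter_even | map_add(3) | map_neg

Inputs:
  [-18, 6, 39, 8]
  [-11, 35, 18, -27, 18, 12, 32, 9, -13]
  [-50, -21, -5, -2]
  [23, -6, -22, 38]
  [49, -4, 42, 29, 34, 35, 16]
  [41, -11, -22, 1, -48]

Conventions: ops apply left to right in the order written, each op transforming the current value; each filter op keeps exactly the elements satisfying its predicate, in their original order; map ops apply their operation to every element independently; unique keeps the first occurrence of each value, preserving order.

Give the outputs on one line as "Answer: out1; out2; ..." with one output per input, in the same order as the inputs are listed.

Execution, op by op:
  [-18, 6, 39, 8] -> [-18, 6, 39, 8] -> [-18, 6, 8, 39] -> [-18, 6, 8] -> [-15, 9, 11] -> [15, -9, -11]
  [-11, 35, 18, -27, 18, 12, 32, 9, -13] -> [-11, 35, 18, -27, 12, 32, 9, -13] -> [-27, -13, -11, 9, 12, 18, 32, 35] -> [12, 18, 32] -> [15, 21, 35] -> [-15, -21, -35]
  [-50, -21, -5, -2] -> [-50, -21, -5, -2] -> [-50, -21, -5, -2] -> [-50, -2] -> [-47, 1] -> [47, -1]
  [23, -6, -22, 38] -> [23, -6, -22, 38] -> [-22, -6, 23, 38] -> [-22, -6, 38] -> [-19, -3, 41] -> [19, 3, -41]
  [49, -4, 42, 29, 34, 35, 16] -> [49, -4, 42, 29, 34, 35, 16] -> [-4, 16, 29, 34, 35, 42, 49] -> [-4, 16, 34, 42] -> [-1, 19, 37, 45] -> [1, -19, -37, -45]
  [41, -11, -22, 1, -48] -> [41, -11, -22, 1, -48] -> [-48, -22, -11, 1, 41] -> [-48, -22] -> [-45, -19] -> [45, 19]

[15, -9, -11]; [-15, -21, -35]; [47, -1]; [19, 3, -41]; [1, -19, -37, -45]; [45, 19]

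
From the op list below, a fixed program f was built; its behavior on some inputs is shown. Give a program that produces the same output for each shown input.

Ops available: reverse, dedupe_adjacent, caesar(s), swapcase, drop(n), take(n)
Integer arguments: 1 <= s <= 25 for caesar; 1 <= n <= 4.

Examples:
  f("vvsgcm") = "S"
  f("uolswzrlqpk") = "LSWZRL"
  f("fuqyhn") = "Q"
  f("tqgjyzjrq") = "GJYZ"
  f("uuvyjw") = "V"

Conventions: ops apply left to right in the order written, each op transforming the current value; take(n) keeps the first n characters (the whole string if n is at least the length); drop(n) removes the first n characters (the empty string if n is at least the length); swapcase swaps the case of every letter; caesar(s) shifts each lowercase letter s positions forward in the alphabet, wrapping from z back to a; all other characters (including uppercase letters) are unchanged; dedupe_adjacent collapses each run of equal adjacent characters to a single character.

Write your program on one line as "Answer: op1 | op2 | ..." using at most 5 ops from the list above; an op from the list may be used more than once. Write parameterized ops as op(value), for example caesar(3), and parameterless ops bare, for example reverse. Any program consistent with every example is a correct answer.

reverse | drop(3) | swapcase | reverse | drop(2)

Check, running the answer program on each example:
  "vvsgcm" -> "mcgsvv" -> "svv" -> "SVV" -> "VVS" -> "S"
  "uolswzrlqpk" -> "kpqlrzwslou" -> "lrzwslou" -> "LRZWSLOU" -> "UOLSWZRL" -> "LSWZRL"
  "fuqyhn" -> "nhyquf" -> "quf" -> "QUF" -> "FUQ" -> "Q"
  "tqgjyzjrq" -> "qrjzyjgqt" -> "zyjgqt" -> "ZYJGQT" -> "TQGJYZ" -> "GJYZ"
  "uuvyjw" -> "wjyvuu" -> "vuu" -> "VUU" -> "UUV" -> "V"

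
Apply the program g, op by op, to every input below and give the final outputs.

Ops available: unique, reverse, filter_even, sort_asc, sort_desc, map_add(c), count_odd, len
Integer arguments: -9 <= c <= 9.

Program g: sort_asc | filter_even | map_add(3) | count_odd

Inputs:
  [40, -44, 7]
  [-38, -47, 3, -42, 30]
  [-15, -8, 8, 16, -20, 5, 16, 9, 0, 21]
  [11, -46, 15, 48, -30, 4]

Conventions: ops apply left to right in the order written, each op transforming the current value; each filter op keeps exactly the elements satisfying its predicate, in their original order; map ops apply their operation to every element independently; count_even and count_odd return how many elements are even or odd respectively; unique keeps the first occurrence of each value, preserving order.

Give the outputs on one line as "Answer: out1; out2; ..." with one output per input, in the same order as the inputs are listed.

Execution, op by op:
  [40, -44, 7] -> [-44, 7, 40] -> [-44, 40] -> [-41, 43] -> 2
  [-38, -47, 3, -42, 30] -> [-47, -42, -38, 3, 30] -> [-42, -38, 30] -> [-39, -35, 33] -> 3
  [-15, -8, 8, 16, -20, 5, 16, 9, 0, 21] -> [-20, -15, -8, 0, 5, 8, 9, 16, 16, 21] -> [-20, -8, 0, 8, 16, 16] -> [-17, -5, 3, 11, 19, 19] -> 6
  [11, -46, 15, 48, -30, 4] -> [-46, -30, 4, 11, 15, 48] -> [-46, -30, 4, 48] -> [-43, -27, 7, 51] -> 4

2; 3; 6; 4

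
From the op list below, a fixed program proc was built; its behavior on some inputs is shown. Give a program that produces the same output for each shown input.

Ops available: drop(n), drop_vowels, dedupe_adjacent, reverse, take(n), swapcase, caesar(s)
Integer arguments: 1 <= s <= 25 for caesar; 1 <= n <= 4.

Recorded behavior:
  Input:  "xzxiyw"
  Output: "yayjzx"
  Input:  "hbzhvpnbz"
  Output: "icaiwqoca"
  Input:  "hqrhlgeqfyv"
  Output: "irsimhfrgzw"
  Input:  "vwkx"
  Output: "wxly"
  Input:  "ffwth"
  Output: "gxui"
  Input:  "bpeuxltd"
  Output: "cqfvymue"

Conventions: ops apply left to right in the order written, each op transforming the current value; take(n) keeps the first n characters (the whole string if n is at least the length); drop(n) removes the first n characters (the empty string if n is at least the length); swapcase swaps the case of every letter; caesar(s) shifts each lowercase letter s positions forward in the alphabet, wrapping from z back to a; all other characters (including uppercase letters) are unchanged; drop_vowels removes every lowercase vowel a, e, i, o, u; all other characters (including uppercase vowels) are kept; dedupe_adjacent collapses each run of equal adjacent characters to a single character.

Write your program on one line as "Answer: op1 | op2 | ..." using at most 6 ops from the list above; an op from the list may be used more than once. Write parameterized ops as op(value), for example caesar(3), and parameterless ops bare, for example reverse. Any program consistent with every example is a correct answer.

swapcase | dedupe_adjacent | swapcase | caesar(13) | caesar(14)

Check, running the answer program on each example:
  "xzxiyw" -> "XZXIYW" -> "XZXIYW" -> "xzxiyw" -> "kmkvlj" -> "yayjzx"
  "hbzhvpnbz" -> "HBZHVPNBZ" -> "HBZHVPNBZ" -> "hbzhvpnbz" -> "uomuicaom" -> "icaiwqoca"
  "hqrhlgeqfyv" -> "HQRHLGEQFYV" -> "HQRHLGEQFYV" -> "hqrhlgeqfyv" -> "udeuytrdsli" -> "irsimhfrgzw"
  "vwkx" -> "VWKX" -> "VWKX" -> "vwkx" -> "ijxk" -> "wxly"
  "ffwth" -> "FFWTH" -> "FWTH" -> "fwth" -> "sjgu" -> "gxui"
  "bpeuxltd" -> "BPEUXLTD" -> "BPEUXLTD" -> "bpeuxltd" -> "ocrhkygq" -> "cqfvymue"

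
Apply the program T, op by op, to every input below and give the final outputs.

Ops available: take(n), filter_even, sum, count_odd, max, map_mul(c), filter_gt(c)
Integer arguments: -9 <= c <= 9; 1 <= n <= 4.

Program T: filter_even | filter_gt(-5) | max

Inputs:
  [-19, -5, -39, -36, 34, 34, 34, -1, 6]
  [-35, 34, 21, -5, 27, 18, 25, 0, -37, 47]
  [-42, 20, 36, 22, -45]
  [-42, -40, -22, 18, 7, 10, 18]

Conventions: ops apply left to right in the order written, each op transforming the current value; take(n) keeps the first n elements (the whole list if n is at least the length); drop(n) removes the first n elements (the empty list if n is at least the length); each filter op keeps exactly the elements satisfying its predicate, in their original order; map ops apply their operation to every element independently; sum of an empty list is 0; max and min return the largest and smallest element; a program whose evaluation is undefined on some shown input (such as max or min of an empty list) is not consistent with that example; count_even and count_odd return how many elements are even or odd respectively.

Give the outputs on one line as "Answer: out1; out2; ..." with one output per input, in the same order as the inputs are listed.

34; 34; 36; 18

Execution, op by op:
  [-19, -5, -39, -36, 34, 34, 34, -1, 6] -> [-36, 34, 34, 34, 6] -> [34, 34, 34, 6] -> 34
  [-35, 34, 21, -5, 27, 18, 25, 0, -37, 47] -> [34, 18, 0] -> [34, 18, 0] -> 34
  [-42, 20, 36, 22, -45] -> [-42, 20, 36, 22] -> [20, 36, 22] -> 36
  [-42, -40, -22, 18, 7, 10, 18] -> [-42, -40, -22, 18, 10, 18] -> [18, 10, 18] -> 18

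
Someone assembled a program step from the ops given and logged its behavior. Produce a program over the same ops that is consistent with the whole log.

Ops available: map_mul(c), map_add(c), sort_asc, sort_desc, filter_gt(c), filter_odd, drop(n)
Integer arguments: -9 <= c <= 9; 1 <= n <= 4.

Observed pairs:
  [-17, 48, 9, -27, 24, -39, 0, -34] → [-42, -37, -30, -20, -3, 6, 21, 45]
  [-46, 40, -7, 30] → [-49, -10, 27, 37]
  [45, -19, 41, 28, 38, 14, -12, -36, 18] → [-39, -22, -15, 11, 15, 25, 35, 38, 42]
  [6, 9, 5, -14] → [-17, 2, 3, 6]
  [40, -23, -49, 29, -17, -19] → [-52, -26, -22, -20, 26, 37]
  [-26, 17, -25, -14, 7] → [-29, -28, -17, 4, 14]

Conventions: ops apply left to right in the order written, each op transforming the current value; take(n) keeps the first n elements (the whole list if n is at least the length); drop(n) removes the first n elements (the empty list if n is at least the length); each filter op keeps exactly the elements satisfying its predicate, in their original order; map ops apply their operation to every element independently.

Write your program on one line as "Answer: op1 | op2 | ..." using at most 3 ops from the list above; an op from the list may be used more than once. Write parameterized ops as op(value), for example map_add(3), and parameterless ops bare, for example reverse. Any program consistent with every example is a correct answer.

sort_desc | map_add(-3) | sort_asc

Check, running the answer program on each example:
  [-17, 48, 9, -27, 24, -39, 0, -34] -> [48, 24, 9, 0, -17, -27, -34, -39] -> [45, 21, 6, -3, -20, -30, -37, -42] -> [-42, -37, -30, -20, -3, 6, 21, 45]
  [-46, 40, -7, 30] -> [40, 30, -7, -46] -> [37, 27, -10, -49] -> [-49, -10, 27, 37]
  [45, -19, 41, 28, 38, 14, -12, -36, 18] -> [45, 41, 38, 28, 18, 14, -12, -19, -36] -> [42, 38, 35, 25, 15, 11, -15, -22, -39] -> [-39, -22, -15, 11, 15, 25, 35, 38, 42]
  [6, 9, 5, -14] -> [9, 6, 5, -14] -> [6, 3, 2, -17] -> [-17, 2, 3, 6]
  [40, -23, -49, 29, -17, -19] -> [40, 29, -17, -19, -23, -49] -> [37, 26, -20, -22, -26, -52] -> [-52, -26, -22, -20, 26, 37]
  [-26, 17, -25, -14, 7] -> [17, 7, -14, -25, -26] -> [14, 4, -17, -28, -29] -> [-29, -28, -17, 4, 14]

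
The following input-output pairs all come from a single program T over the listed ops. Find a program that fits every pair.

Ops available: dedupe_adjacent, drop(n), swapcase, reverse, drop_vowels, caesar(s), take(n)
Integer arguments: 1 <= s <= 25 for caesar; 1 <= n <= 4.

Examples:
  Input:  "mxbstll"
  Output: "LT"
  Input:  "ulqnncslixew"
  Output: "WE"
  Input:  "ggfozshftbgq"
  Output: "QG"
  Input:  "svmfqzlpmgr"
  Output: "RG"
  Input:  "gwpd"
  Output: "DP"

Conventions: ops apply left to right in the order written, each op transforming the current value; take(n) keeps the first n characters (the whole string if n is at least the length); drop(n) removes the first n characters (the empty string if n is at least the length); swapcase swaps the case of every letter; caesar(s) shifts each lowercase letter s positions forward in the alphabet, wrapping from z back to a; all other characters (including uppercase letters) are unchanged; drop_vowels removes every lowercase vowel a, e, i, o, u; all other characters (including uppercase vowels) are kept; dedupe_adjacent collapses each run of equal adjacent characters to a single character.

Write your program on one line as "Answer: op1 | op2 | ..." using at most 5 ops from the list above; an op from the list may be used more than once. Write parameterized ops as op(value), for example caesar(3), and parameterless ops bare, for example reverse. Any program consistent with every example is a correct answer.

reverse | take(3) | swapcase | dedupe_adjacent | take(2)

Check, running the answer program on each example:
  "mxbstll" -> "lltsbxm" -> "llt" -> "LLT" -> "LT" -> "LT"
  "ulqnncslixew" -> "wexilscnnqlu" -> "wex" -> "WEX" -> "WEX" -> "WE"
  "ggfozshftbgq" -> "qgbtfhszofgg" -> "qgb" -> "QGB" -> "QGB" -> "QG"
  "svmfqzlpmgr" -> "rgmplzqfmvs" -> "rgm" -> "RGM" -> "RGM" -> "RG"
  "gwpd" -> "dpwg" -> "dpw" -> "DPW" -> "DPW" -> "DP"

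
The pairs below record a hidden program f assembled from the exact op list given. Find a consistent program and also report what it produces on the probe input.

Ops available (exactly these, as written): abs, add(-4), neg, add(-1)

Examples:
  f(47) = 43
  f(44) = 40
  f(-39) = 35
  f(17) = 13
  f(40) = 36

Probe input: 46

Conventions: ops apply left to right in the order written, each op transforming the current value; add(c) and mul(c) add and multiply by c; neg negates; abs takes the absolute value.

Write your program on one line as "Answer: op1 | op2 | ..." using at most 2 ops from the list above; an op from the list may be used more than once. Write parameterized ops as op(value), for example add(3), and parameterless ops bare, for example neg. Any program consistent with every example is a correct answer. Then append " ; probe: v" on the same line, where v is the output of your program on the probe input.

abs | add(-4) ; probe: 42

Check, running the answer program on each example:
  47 -> 47 -> 43
  44 -> 44 -> 40
  -39 -> 39 -> 35
  17 -> 17 -> 13
  40 -> 40 -> 36
  probe: 46 -> 46 -> 42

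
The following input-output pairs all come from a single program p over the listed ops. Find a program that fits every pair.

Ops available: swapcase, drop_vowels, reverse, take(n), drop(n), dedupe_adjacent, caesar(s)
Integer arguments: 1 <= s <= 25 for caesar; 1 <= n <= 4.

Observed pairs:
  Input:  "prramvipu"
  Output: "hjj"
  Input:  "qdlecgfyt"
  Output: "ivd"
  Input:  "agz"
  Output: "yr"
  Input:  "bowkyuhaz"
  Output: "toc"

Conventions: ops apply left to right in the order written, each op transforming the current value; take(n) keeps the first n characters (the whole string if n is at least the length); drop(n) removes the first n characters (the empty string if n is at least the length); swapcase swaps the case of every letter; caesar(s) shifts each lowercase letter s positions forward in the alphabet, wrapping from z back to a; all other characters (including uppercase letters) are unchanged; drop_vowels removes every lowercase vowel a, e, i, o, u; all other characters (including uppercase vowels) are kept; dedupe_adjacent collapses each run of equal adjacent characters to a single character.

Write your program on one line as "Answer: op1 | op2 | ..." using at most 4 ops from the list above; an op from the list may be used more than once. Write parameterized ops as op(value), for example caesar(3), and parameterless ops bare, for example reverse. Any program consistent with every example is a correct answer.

take(4) | drop_vowels | caesar(20) | caesar(24)

Check, running the answer program on each example:
  "prramvipu" -> "prra" -> "prr" -> "jll" -> "hjj"
  "qdlecgfyt" -> "qdle" -> "qdl" -> "kxf" -> "ivd"
  "agz" -> "agz" -> "gz" -> "at" -> "yr"
  "bowkyuhaz" -> "bowk" -> "bwk" -> "vqe" -> "toc"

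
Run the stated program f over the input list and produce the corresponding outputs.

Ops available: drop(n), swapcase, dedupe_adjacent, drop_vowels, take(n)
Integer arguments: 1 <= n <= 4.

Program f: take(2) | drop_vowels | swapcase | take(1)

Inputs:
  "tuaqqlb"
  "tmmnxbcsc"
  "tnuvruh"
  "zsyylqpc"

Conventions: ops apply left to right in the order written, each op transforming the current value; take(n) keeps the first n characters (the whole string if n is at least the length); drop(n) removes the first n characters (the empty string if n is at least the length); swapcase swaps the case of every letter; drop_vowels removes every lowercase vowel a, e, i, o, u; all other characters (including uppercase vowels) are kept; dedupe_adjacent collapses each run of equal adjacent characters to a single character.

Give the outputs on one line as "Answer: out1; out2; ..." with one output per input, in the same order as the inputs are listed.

Execution, op by op:
  "tuaqqlb" -> "tu" -> "t" -> "T" -> "T"
  "tmmnxbcsc" -> "tm" -> "tm" -> "TM" -> "T"
  "tnuvruh" -> "tn" -> "tn" -> "TN" -> "T"
  "zsyylqpc" -> "zs" -> "zs" -> "ZS" -> "Z"

"T"; "T"; "T"; "Z"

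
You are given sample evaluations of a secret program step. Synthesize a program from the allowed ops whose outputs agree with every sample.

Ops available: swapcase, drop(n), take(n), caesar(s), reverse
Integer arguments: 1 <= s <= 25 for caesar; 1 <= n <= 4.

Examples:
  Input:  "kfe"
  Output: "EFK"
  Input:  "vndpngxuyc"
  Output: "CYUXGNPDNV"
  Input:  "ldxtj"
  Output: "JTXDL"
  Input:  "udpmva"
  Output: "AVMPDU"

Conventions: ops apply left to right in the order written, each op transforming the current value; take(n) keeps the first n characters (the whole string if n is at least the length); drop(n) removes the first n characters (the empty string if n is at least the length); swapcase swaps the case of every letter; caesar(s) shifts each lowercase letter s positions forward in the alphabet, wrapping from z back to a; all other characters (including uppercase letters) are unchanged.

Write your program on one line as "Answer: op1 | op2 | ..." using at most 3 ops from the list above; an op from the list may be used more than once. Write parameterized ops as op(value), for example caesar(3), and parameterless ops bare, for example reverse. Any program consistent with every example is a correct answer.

swapcase | reverse

Check, running the answer program on each example:
  "kfe" -> "KFE" -> "EFK"
  "vndpngxuyc" -> "VNDPNGXUYC" -> "CYUXGNPDNV"
  "ldxtj" -> "LDXTJ" -> "JTXDL"
  "udpmva" -> "UDPMVA" -> "AVMPDU"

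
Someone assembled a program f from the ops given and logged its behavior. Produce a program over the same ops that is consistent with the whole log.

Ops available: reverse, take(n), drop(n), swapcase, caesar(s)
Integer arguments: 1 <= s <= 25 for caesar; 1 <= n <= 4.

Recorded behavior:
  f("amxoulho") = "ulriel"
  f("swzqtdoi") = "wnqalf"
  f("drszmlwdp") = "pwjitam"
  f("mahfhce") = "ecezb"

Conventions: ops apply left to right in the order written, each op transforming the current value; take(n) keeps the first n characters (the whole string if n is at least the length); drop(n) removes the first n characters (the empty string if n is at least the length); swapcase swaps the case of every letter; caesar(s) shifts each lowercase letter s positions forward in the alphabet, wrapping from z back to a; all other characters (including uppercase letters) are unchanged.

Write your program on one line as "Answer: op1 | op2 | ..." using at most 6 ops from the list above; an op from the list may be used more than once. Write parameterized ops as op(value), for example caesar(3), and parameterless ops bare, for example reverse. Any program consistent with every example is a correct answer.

caesar(9) | drop(2) | reverse | caesar(14) | reverse

Check, running the answer program on each example:
  "amxoulho" -> "jvgxduqx" -> "gxduqx" -> "xqudxg" -> "leirlu" -> "ulriel"
  "swzqtdoi" -> "bfizcmxr" -> "izcmxr" -> "rxmczi" -> "flaqnw" -> "wnqalf"
  "drszmlwdp" -> "mabivufmy" -> "bivufmy" -> "ymfuvib" -> "matijwp" -> "pwjitam"
  "mahfhce" -> "vjqoqln" -> "qoqln" -> "nlqoq" -> "bzece" -> "ecezb"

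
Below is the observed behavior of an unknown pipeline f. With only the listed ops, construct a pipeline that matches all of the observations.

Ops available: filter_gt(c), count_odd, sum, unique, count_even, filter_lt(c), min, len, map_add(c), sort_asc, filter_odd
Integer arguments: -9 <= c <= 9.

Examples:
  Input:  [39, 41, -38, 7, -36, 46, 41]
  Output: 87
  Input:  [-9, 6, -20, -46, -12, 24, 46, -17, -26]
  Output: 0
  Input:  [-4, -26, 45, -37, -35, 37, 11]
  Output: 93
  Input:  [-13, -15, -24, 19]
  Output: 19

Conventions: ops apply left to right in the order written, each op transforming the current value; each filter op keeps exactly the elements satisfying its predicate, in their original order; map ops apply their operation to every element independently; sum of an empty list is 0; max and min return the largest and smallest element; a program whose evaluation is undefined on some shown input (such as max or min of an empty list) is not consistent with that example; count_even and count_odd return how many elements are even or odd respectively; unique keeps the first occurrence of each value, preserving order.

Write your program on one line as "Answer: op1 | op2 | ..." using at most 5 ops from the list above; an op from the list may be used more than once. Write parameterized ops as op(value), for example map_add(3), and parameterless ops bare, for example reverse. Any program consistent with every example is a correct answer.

filter_odd | unique | sort_asc | filter_gt(4) | sum

Check, running the answer program on each example:
  [39, 41, -38, 7, -36, 46, 41] -> [39, 41, 7, 41] -> [39, 41, 7] -> [7, 39, 41] -> [7, 39, 41] -> 87
  [-9, 6, -20, -46, -12, 24, 46, -17, -26] -> [-9, -17] -> [-9, -17] -> [-17, -9] -> [] -> 0
  [-4, -26, 45, -37, -35, 37, 11] -> [45, -37, -35, 37, 11] -> [45, -37, -35, 37, 11] -> [-37, -35, 11, 37, 45] -> [11, 37, 45] -> 93
  [-13, -15, -24, 19] -> [-13, -15, 19] -> [-13, -15, 19] -> [-15, -13, 19] -> [19] -> 19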